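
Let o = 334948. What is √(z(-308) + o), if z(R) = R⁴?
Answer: 2*√2249878361 ≈ 94866.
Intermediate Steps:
√(z(-308) + o) = √((-308)⁴ + 334948) = √(8999178496 + 334948) = √8999513444 = 2*√2249878361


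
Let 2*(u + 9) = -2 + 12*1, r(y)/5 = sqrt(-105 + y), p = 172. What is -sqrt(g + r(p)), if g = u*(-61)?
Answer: -sqrt(244 + 5*sqrt(67)) ≈ -16.880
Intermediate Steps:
r(y) = 5*sqrt(-105 + y)
u = -4 (u = -9 + (-2 + 12*1)/2 = -9 + (-2 + 12)/2 = -9 + (1/2)*10 = -9 + 5 = -4)
g = 244 (g = -4*(-61) = 244)
-sqrt(g + r(p)) = -sqrt(244 + 5*sqrt(-105 + 172)) = -sqrt(244 + 5*sqrt(67))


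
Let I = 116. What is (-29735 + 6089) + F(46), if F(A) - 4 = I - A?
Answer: -23572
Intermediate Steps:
F(A) = 120 - A (F(A) = 4 + (116 - A) = 120 - A)
(-29735 + 6089) + F(46) = (-29735 + 6089) + (120 - 1*46) = -23646 + (120 - 46) = -23646 + 74 = -23572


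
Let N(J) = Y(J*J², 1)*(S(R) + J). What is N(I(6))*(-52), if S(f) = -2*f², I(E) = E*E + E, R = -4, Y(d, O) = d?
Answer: -38525760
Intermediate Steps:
I(E) = E + E² (I(E) = E² + E = E + E²)
N(J) = J³*(-32 + J) (N(J) = (J*J²)*(-2*(-4)² + J) = J³*(-2*16 + J) = J³*(-32 + J))
N(I(6))*(-52) = ((6*(1 + 6))³*(-32 + 6*(1 + 6)))*(-52) = ((6*7)³*(-32 + 6*7))*(-52) = (42³*(-32 + 42))*(-52) = (74088*10)*(-52) = 740880*(-52) = -38525760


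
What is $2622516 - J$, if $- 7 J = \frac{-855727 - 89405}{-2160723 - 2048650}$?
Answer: $\frac{77274037242408}{29465611} \approx 2.6225 \cdot 10^{6}$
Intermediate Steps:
$J = - \frac{945132}{29465611}$ ($J = - \frac{\left(-855727 - 89405\right) \frac{1}{-2160723 - 2048650}}{7} = - \frac{\left(-945132\right) \frac{1}{-4209373}}{7} = - \frac{\left(-945132\right) \left(- \frac{1}{4209373}\right)}{7} = \left(- \frac{1}{7}\right) \frac{945132}{4209373} = - \frac{945132}{29465611} \approx -0.032076$)
$2622516 - J = 2622516 - - \frac{945132}{29465611} = 2622516 + \frac{945132}{29465611} = \frac{77274037242408}{29465611}$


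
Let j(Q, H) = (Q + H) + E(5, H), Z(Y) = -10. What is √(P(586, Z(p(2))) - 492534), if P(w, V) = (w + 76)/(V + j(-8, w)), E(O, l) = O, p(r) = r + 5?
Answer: 2*I*√40428204090/573 ≈ 701.81*I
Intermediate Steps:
p(r) = 5 + r
j(Q, H) = 5 + H + Q (j(Q, H) = (Q + H) + 5 = (H + Q) + 5 = 5 + H + Q)
P(w, V) = (76 + w)/(-3 + V + w) (P(w, V) = (w + 76)/(V + (5 + w - 8)) = (76 + w)/(V + (-3 + w)) = (76 + w)/(-3 + V + w))
√(P(586, Z(p(2))) - 492534) = √((76 + 586)/(-3 - 10 + 586) - 492534) = √(662/573 - 492534) = √(-282221320/573) = 2*I*√40428204090/573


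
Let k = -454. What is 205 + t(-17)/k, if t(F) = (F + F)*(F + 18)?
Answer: 46552/227 ≈ 205.07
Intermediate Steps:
t(F) = 2*F*(18 + F) (t(F) = (2*F)*(18 + F) = 2*F*(18 + F))
205 + t(-17)/k = 205 + (2*(-17)*(18 - 17))/(-454) = 205 + (2*(-17)*1)*(-1/454) = 205 - 34*(-1/454) = 205 + 17/227 = 46552/227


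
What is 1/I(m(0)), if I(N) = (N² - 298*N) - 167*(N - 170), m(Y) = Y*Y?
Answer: 1/28390 ≈ 3.5224e-5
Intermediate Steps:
m(Y) = Y²
I(N) = 28390 + N² - 465*N (I(N) = (N² - 298*N) - 167*(-170 + N) = (N² - 298*N) + (28390 - 167*N) = 28390 + N² - 465*N)
1/I(m(0)) = 1/(28390 + (0²)² - 465*0²) = 1/(28390 + 0² - 465*0) = 1/(28390 + 0 + 0) = 1/28390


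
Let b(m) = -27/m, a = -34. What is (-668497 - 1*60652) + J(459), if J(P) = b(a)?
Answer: -24791039/34 ≈ -7.2915e+5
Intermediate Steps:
J(P) = 27/34 (J(P) = -27/(-34) = -27*(-1/34) = 27/34)
(-668497 - 1*60652) + J(459) = (-668497 - 1*60652) + 27/34 = (-668497 - 60652) + 27/34 = -729149 + 27/34 = -24791039/34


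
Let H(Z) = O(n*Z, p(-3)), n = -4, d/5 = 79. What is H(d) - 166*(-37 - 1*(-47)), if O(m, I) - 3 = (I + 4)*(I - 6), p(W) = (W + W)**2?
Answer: -457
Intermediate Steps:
d = 395 (d = 5*79 = 395)
p(W) = 4*W**2 (p(W) = (2*W)**2 = 4*W**2)
O(m, I) = 3 + (-6 + I)*(4 + I) (O(m, I) = 3 + (I + 4)*(I - 6) = 3 + (4 + I)*(-6 + I) = 3 + (-6 + I)*(4 + I))
H(Z) = 1203 (H(Z) = -21 + (4*(-3)**2)**2 - 8*(-3)**2 = -21 + (4*9)**2 - 8*9 = -21 + 36**2 - 2*36 = -21 + 1296 - 72 = 1203)
H(d) - 166*(-37 - 1*(-47)) = 1203 - 166*(-37 - 1*(-47)) = 1203 - 166*(-37 + 47) = 1203 - 166*10 = 1203 - 1*1660 = 1203 - 1660 = -457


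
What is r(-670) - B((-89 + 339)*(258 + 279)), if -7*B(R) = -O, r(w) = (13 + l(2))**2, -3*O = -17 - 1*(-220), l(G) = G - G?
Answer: 536/3 ≈ 178.67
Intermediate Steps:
l(G) = 0
O = -203/3 (O = -(-17 - 1*(-220))/3 = -(-17 + 220)/3 = -1/3*203 = -203/3 ≈ -67.667)
r(w) = 169 (r(w) = (13 + 0)**2 = 13**2 = 169)
B(R) = -29/3 (B(R) = -(-1)*(-203)/(7*3) = -1/7*203/3 = -29/3)
r(-670) - B((-89 + 339)*(258 + 279)) = 169 - 1*(-29/3) = 169 + 29/3 = 536/3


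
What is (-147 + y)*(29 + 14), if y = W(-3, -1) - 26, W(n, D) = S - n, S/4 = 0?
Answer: -7310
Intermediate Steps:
S = 0 (S = 4*0 = 0)
W(n, D) = -n (W(n, D) = 0 - n = -n)
y = -23 (y = -1*(-3) - 26 = 3 - 26 = -23)
(-147 + y)*(29 + 14) = (-147 - 23)*(29 + 14) = -170*43 = -7310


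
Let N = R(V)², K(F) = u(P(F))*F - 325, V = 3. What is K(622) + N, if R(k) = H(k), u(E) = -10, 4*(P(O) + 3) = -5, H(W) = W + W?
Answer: -6509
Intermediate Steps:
H(W) = 2*W
P(O) = -17/4 (P(O) = -3 + (¼)*(-5) = -3 - 5/4 = -17/4)
R(k) = 2*k
K(F) = -325 - 10*F (K(F) = -10*F - 325 = -325 - 10*F)
N = 36 (N = (2*3)² = 6² = 36)
K(622) + N = (-325 - 10*622) + 36 = (-325 - 6220) + 36 = -6545 + 36 = -6509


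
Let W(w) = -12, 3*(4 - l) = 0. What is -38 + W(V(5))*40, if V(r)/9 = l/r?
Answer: -518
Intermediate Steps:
l = 4 (l = 4 - ⅓*0 = 4 + 0 = 4)
V(r) = 36/r (V(r) = 9*(4/r) = 36/r)
-38 + W(V(5))*40 = -38 - 12*40 = -38 - 480 = -518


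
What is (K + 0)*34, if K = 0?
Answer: 0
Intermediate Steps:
(K + 0)*34 = (0 + 0)*34 = 0*34 = 0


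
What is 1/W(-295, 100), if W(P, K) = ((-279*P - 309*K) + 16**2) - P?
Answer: 1/51956 ≈ 1.9247e-5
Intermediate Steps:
W(P, K) = 256 - 309*K - 280*P (W(P, K) = ((-309*K - 279*P) + 256) - P = (256 - 309*K - 279*P) - P = 256 - 309*K - 280*P)
1/W(-295, 100) = 1/(256 - 309*100 - 280*(-295)) = 1/(256 - 30900 + 82600) = 1/51956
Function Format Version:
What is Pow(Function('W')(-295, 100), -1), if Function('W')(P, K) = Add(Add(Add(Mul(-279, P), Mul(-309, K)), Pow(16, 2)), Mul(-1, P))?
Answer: Rational(1, 51956) ≈ 1.9247e-5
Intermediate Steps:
Function('W')(P, K) = Add(256, Mul(-309, K), Mul(-280, P)) (Function('W')(P, K) = Add(Add(Add(Mul(-309, K), Mul(-279, P)), 256), Mul(-1, P)) = Add(Add(256, Mul(-309, K), Mul(-279, P)), Mul(-1, P)) = Add(256, Mul(-309, K), Mul(-280, P)))
Pow(Function('W')(-295, 100), -1) = Pow(Add(256, Mul(-309, 100), Mul(-280, -295)), -1) = Pow(Add(256, -30900, 82600), -1) = Pow(51956, -1) = Rational(1, 51956)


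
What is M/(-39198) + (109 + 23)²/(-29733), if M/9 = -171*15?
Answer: 34347/11772466 ≈ 0.0029176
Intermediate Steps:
M = -23085 (M = 9*(-171*15) = 9*(-2565) = -23085)
M/(-39198) + (109 + 23)²/(-29733) = -23085/(-39198) + (109 + 23)²/(-29733) = -23085*(-1/39198) + 132²*(-1/29733) = 7695/13066 + 17424*(-1/29733) = 7695/13066 - 528/901 = 34347/11772466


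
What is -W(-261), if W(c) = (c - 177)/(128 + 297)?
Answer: 438/425 ≈ 1.0306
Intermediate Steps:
W(c) = -177/425 + c/425 (W(c) = (-177 + c)/425 = (-177 + c)*(1/425) = -177/425 + c/425)
-W(-261) = -(-177/425 + (1/425)*(-261)) = -(-177/425 - 261/425) = -1*(-438/425) = 438/425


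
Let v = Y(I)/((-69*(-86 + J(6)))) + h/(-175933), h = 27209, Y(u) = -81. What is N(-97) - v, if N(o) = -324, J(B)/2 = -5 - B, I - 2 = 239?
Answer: -5241531703/16185836 ≈ -323.83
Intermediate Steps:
I = 241 (I = 2 + 239 = 241)
J(B) = -10 - 2*B (J(B) = 2*(-5 - B) = -10 - 2*B)
v = -2679161/16185836 (v = -81*(-1/(69*(-86 + (-10 - 2*6)))) + 27209/(-175933) = -81*(-1/(69*(-86 + (-10 - 12)))) + 27209*(-1/175933) = -81*(-1/(69*(-86 - 22))) - 27209/175933 = -81/((-69*(-108))) - 27209/175933 = -81/7452 - 27209/175933 = -81*1/7452 - 27209/175933 = -1/92 - 27209/175933 = -2679161/16185836 ≈ -0.16552)
N(-97) - v = -324 - 1*(-2679161/16185836) = -324 + 2679161/16185836 = -5241531703/16185836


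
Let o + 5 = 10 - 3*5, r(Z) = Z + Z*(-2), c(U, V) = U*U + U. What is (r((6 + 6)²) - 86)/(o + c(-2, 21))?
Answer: 115/4 ≈ 28.750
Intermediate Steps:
c(U, V) = U + U² (c(U, V) = U² + U = U + U²)
r(Z) = -Z (r(Z) = Z - 2*Z = -Z)
o = -10 (o = -5 + (10 - 3*5) = -5 + (10 - 15) = -5 - 5 = -10)
(r((6 + 6)²) - 86)/(o + c(-2, 21)) = (-(6 + 6)² - 86)/(-10 - 2*(1 - 2)) = (-1*12² - 86)/(-10 - 2*(-1)) = (-1*144 - 86)/(-10 + 2) = (-144 - 86)/(-8) = -230*(-⅛) = 115/4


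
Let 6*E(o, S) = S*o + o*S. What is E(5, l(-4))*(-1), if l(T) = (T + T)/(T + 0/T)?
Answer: -10/3 ≈ -3.3333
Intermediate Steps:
l(T) = 2 (l(T) = (2*T)/(T + 0) = (2*T)/T = 2)
E(o, S) = S*o/3 (E(o, S) = (S*o + o*S)/6 = (S*o + S*o)/6 = (2*S*o)/6 = S*o/3)
E(5, l(-4))*(-1) = ((⅓)*2*5)*(-1) = (10/3)*(-1) = -10/3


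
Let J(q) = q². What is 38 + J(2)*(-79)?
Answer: -278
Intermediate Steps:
38 + J(2)*(-79) = 38 + 2²*(-79) = 38 + 4*(-79) = 38 - 316 = -278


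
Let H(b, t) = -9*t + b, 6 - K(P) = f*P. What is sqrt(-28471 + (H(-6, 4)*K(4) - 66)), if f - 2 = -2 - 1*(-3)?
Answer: I*sqrt(28285) ≈ 168.18*I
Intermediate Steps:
f = 3 (f = 2 + (-2 - 1*(-3)) = 2 + (-2 + 3) = 2 + 1 = 3)
K(P) = 6 - 3*P
H(b, t) = b - 9*t
sqrt(-28471 + (H(-6, 4)*K(4) - 66)) = sqrt(-28471 + ((-6 - 9*4)*(6 - 3*4) - 66)) = sqrt(-28471 + ((-6 - 36)*(6 - 12) - 66)) = sqrt(-28471 + (-42*(-6) - 66)) = sqrt(-28471 + (252 - 66)) = sqrt(-28471 + 186) = sqrt(-28285) = I*sqrt(28285)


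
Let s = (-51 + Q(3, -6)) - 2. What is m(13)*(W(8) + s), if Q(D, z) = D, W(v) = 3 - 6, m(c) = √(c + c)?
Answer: -53*√26 ≈ -270.25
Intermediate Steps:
m(c) = √2*√c (m(c) = √(2*c) = √2*√c)
W(v) = -3
s = -50 (s = (-51 + 3) - 2 = -48 - 2 = -50)
m(13)*(W(8) + s) = (√2*√13)*(-3 - 50) = √26*(-53) = -53*√26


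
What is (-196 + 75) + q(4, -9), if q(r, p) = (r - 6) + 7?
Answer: -116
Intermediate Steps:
q(r, p) = 1 + r (q(r, p) = (-6 + r) + 7 = 1 + r)
(-196 + 75) + q(4, -9) = (-196 + 75) + (1 + 4) = -121 + 5 = -116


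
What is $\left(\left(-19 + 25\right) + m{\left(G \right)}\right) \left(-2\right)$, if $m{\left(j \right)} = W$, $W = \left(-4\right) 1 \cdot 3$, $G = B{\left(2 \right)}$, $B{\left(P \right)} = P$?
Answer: $12$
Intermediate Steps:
$G = 2$
$W = -12$ ($W = \left(-4\right) 3 = -12$)
$m{\left(j \right)} = -12$
$\left(\left(-19 + 25\right) + m{\left(G \right)}\right) \left(-2\right) = \left(\left(-19 + 25\right) - 12\right) \left(-2\right) = \left(6 - 12\right) \left(-2\right) = \left(-6\right) \left(-2\right) = 12$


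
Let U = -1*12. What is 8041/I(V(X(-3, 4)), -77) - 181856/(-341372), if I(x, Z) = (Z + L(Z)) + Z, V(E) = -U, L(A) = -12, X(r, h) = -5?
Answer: -678696039/14166938 ≈ -47.907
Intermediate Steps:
U = -12
V(E) = 12 (V(E) = -1*(-12) = 12)
I(x, Z) = -12 + 2*Z (I(x, Z) = (Z - 12) + Z = (-12 + Z) + Z = -12 + 2*Z)
8041/I(V(X(-3, 4)), -77) - 181856/(-341372) = 8041/(-12 + 2*(-77)) - 181856/(-341372) = 8041/(-12 - 154) - 181856*(-1/341372) = 8041/(-166) + 45464/85343 = 8041*(-1/166) + 45464/85343 = -8041/166 + 45464/85343 = -678696039/14166938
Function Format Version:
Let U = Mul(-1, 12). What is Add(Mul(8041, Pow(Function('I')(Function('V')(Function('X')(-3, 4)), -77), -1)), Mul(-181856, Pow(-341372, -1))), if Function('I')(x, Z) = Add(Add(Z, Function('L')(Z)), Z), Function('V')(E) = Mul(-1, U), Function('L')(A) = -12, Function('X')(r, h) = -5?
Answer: Rational(-678696039, 14166938) ≈ -47.907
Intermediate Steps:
U = -12
Function('V')(E) = 12 (Function('V')(E) = Mul(-1, -12) = 12)
Function('I')(x, Z) = Add(-12, Mul(2, Z)) (Function('I')(x, Z) = Add(Add(Z, -12), Z) = Add(Add(-12, Z), Z) = Add(-12, Mul(2, Z)))
Add(Mul(8041, Pow(Function('I')(Function('V')(Function('X')(-3, 4)), -77), -1)), Mul(-181856, Pow(-341372, -1))) = Add(Mul(8041, Pow(Add(-12, Mul(2, -77)), -1)), Mul(-181856, Pow(-341372, -1))) = Add(Mul(8041, Pow(Add(-12, -154), -1)), Mul(-181856, Rational(-1, 341372))) = Add(Mul(8041, Pow(-166, -1)), Rational(45464, 85343)) = Add(Mul(8041, Rational(-1, 166)), Rational(45464, 85343)) = Add(Rational(-8041, 166), Rational(45464, 85343)) = Rational(-678696039, 14166938)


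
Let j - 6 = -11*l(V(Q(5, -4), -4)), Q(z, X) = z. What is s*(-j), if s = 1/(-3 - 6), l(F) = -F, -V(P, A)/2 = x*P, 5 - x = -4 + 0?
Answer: -328/3 ≈ -109.33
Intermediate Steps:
x = 9 (x = 5 - (-4 + 0) = 5 - 1*(-4) = 5 + 4 = 9)
V(P, A) = -18*P
s = -1/9 (s = 1/(-9) = -1/9 ≈ -0.11111)
j = -984 (j = 6 - (-11)*(-18*5) = 6 - (-11)*(-90) = 6 - 11*90 = 6 - 990 = -984)
s*(-j) = -(-1)*(-984)/9 = -1/9*984 = -328/3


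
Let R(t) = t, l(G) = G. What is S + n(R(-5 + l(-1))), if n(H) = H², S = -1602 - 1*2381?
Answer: -3947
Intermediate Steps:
S = -3983 (S = -1602 - 2381 = -3983)
S + n(R(-5 + l(-1))) = -3983 + (-5 - 1)² = -3983 + (-6)² = -3983 + 36 = -3947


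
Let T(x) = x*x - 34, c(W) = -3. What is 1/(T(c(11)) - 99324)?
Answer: -1/99349 ≈ -1.0066e-5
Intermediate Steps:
T(x) = -34 + x**2 (T(x) = x**2 - 34 = -34 + x**2)
1/(T(c(11)) - 99324) = 1/((-34 + (-3)**2) - 99324) = 1/((-34 + 9) - 99324) = 1/(-25 - 99324) = 1/(-99349) = -1/99349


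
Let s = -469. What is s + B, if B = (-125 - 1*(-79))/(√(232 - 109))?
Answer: -469 - 46*√123/123 ≈ -473.15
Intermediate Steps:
B = -46*√123/123 (B = (-125 + 79)/(√123) = -46*√123/123 ≈ -4.1477)
s + B = -469 - 46*√123/123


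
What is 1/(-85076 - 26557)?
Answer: -1/111633 ≈ -8.9579e-6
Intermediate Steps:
1/(-85076 - 26557) = 1/(-111633) = -1/111633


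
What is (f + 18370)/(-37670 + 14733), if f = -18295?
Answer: -75/22937 ≈ -0.0032698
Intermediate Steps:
(f + 18370)/(-37670 + 14733) = (-18295 + 18370)/(-37670 + 14733) = 75/(-22937) = 75*(-1/22937) = -75/22937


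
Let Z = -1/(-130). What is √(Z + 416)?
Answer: 3*√781170/130 ≈ 20.396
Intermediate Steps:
Z = 1/130 (Z = -1*(-1/130) = 1/130 ≈ 0.0076923)
√(Z + 416) = √(1/130 + 416) = √(54081/130) = 3*√781170/130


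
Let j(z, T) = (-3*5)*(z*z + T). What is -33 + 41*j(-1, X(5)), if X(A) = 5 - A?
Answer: -648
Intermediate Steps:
j(z, T) = -15*T - 15*z² (j(z, T) = -15*(z² + T) = -15*(T + z²) = -15*T - 15*z²)
-33 + 41*j(-1, X(5)) = -33 + 41*(-15*(5 - 1*5) - 15*(-1)²) = -33 + 41*(-15*(5 - 5) - 15*1) = -33 + 41*(-15*0 - 15) = -33 + 41*(0 - 15) = -33 + 41*(-15) = -33 - 615 = -648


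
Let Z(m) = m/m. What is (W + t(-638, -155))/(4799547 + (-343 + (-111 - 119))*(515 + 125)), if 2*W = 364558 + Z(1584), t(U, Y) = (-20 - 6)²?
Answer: 52273/1266522 ≈ 0.041273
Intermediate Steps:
Z(m) = 1
t(U, Y) = 676 (t(U, Y) = (-26)² = 676)
W = 364559/2 (W = (364558 + 1)/2 = (½)*364559 = 364559/2 ≈ 1.8228e+5)
(W + t(-638, -155))/(4799547 + (-343 + (-111 - 119))*(515 + 125)) = (364559/2 + 676)/(4799547 + (-343 + (-111 - 119))*(515 + 125)) = 365911/(2*(4799547 + (-343 - 230)*640)) = 365911/(2*(4799547 - 573*640)) = 365911/(2*(4799547 - 366720)) = (365911/2)/4432827 = (365911/2)*(1/4432827) = 52273/1266522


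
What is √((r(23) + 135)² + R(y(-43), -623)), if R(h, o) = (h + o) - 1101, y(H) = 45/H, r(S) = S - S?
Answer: √30508414/43 ≈ 128.45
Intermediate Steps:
r(S) = 0
R(h, o) = -1101 + h + o
√((r(23) + 135)² + R(y(-43), -623)) = √((0 + 135)² + (-1101 + 45/(-43) - 623)) = √(135² + (-1101 + 45*(-1/43) - 623)) = √(18225 + (-1101 - 45/43 - 623)) = √(18225 - 74177/43) = √(709498/43) = √30508414/43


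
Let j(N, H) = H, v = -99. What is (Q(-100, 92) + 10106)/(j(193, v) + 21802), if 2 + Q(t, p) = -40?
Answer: 10064/21703 ≈ 0.46371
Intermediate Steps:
Q(t, p) = -42 (Q(t, p) = -2 - 40 = -42)
(Q(-100, 92) + 10106)/(j(193, v) + 21802) = (-42 + 10106)/(-99 + 21802) = 10064/21703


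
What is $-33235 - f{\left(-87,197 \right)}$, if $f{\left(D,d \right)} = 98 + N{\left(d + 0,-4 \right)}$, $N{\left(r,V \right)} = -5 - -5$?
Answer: $-33333$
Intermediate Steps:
$N{\left(r,V \right)} = 0$ ($N{\left(r,V \right)} = -5 + 5 = 0$)
$f{\left(D,d \right)} = 98$ ($f{\left(D,d \right)} = 98 + 0 = 98$)
$-33235 - f{\left(-87,197 \right)} = -33235 - 98 = -33333$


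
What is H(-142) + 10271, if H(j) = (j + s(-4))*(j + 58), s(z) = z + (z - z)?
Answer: 22535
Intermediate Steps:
s(z) = z (s(z) = z + 0 = z)
H(j) = (-4 + j)*(58 + j) (H(j) = (j - 4)*(j + 58) = (-4 + j)*(58 + j))
H(-142) + 10271 = (-232 + (-142)² + 54*(-142)) + 10271 = (-232 + 20164 - 7668) + 10271 = 12264 + 10271 = 22535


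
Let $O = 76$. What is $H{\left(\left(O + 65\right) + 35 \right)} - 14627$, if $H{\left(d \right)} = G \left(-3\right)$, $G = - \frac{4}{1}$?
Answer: $-14615$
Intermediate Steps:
$G = -4$ ($G = \left(-4\right) 1 = -4$)
$H{\left(d \right)} = 12$ ($H{\left(d \right)} = \left(-4\right) \left(-3\right) = 12$)
$H{\left(\left(O + 65\right) + 35 \right)} - 14627 = 12 - 14627 = -14615$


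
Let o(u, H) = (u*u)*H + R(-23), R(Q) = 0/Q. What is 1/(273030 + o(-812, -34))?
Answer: -1/22144666 ≈ -4.5158e-8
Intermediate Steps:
R(Q) = 0
o(u, H) = H*u² (o(u, H) = (u*u)*H + 0 = u²*H + 0 = H*u² + 0 = H*u²)
1/(273030 + o(-812, -34)) = 1/(273030 - 34*(-812)²) = 1/(273030 - 34*659344) = 1/(273030 - 22417696) = 1/(-22144666) = -1/22144666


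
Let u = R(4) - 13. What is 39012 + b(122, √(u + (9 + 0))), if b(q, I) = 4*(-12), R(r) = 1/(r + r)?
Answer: 38964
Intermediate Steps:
R(r) = 1/(2*r)
u = -103/8 (u = (½)/4 - 13 = (½)*(¼) - 13 = ⅛ - 13 = -103/8 ≈ -12.875)
b(q, I) = -48
39012 + b(122, √(u + (9 + 0))) = 39012 - 48 = 38964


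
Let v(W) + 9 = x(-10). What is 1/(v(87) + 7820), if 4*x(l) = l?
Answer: 2/15617 ≈ 0.00012807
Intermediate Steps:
x(l) = l/4
v(W) = -23/2 (v(W) = -9 + (¼)*(-10) = -9 - 5/2 = -23/2)
1/(v(87) + 7820) = 1/(-23/2 + 7820) = 1/(15617/2) = 2/15617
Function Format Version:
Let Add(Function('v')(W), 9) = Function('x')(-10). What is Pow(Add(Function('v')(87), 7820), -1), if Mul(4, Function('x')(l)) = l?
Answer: Rational(2, 15617) ≈ 0.00012807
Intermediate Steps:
Function('x')(l) = Mul(Rational(1, 4), l)
Function('v')(W) = Rational(-23, 2) (Function('v')(W) = Add(-9, Mul(Rational(1, 4), -10)) = Add(-9, Rational(-5, 2)) = Rational(-23, 2))
Pow(Add(Function('v')(87), 7820), -1) = Pow(Add(Rational(-23, 2), 7820), -1) = Pow(Rational(15617, 2), -1) = Rational(2, 15617)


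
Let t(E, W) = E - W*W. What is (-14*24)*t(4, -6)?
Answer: 10752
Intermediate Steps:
t(E, W) = E - W²
(-14*24)*t(4, -6) = (-14*24)*(4 - 1*(-6)²) = -336*(4 - 1*36) = -336*(4 - 36) = -336*(-32) = 10752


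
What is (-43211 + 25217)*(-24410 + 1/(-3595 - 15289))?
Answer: 4147243093677/9442 ≈ 4.3923e+8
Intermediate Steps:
(-43211 + 25217)*(-24410 + 1/(-3595 - 15289)) = -17994*(-24410 + 1/(-18884)) = -17994*(-24410 - 1/18884) = -17994*(-460958441/18884) = 4147243093677/9442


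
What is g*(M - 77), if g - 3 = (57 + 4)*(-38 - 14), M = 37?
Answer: 126760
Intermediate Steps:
g = -3169 (g = 3 + (57 + 4)*(-38 - 14) = 3 + 61*(-52) = 3 - 3172 = -3169)
g*(M - 77) = -3169*(37 - 77) = -3169*(-40) = 126760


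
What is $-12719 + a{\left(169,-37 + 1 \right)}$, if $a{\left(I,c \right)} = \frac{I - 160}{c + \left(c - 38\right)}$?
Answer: $- \frac{1399099}{110} \approx -12719.0$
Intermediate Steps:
$a{\left(I,c \right)} = \frac{-160 + I}{-38 + 2 c}$ ($a{\left(I,c \right)} = \frac{-160 + I}{c + \left(-38 + c\right)} = \frac{-160 + I}{-38 + 2 c}$)
$-12719 + a{\left(169,-37 + 1 \right)} = -12719 + \frac{-160 + 169}{2 \left(-19 + \left(-37 + 1\right)\right)} = -12719 + \frac{1}{2} \frac{1}{-19 - 36} \cdot 9 = -12719 + \frac{1}{2} \frac{1}{-55} \cdot 9 = -12719 + \frac{1}{2} \left(- \frac{1}{55}\right) 9 = -12719 - \frac{9}{110} = - \frac{1399099}{110}$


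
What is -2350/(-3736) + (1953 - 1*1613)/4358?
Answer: 2877885/4070372 ≈ 0.70703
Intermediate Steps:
-2350/(-3736) + (1953 - 1*1613)/4358 = -2350*(-1/3736) + (1953 - 1613)*(1/4358) = 1175/1868 + 340*(1/4358) = 1175/1868 + 170/2179 = 2877885/4070372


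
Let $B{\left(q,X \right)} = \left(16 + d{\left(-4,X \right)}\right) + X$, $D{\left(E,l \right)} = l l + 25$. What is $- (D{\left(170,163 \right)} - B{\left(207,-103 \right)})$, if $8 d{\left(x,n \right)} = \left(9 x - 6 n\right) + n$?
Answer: $- \frac{212969}{8} \approx -26621.0$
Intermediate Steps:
$d{\left(x,n \right)} = - \frac{5 n}{8} + \frac{9 x}{8}$ ($d{\left(x,n \right)} = \frac{\left(9 x - 6 n\right) + n}{8} = \frac{\left(- 6 n + 9 x\right) + n}{8} = \frac{- 5 n + 9 x}{8} = - \frac{5 n}{8} + \frac{9 x}{8}$)
$D{\left(E,l \right)} = 25 + l^{2}$ ($D{\left(E,l \right)} = l^{2} + 25 = 25 + l^{2}$)
$B{\left(q,X \right)} = \frac{23}{2} + \frac{3 X}{8}$ ($B{\left(q,X \right)} = \left(16 - \left(\frac{9}{2} + \frac{5 X}{8}\right)\right) + X = \left(\frac{23}{2} - \frac{5 X}{8}\right) + X = \frac{23}{2} + \frac{3 X}{8}$)
$- (D{\left(170,163 \right)} - B{\left(207,-103 \right)}) = - (\left(25 + 163^{2}\right) - \left(\frac{23}{2} + \frac{3}{8} \left(-103\right)\right)) = - (\left(25 + 26569\right) - \left(\frac{23}{2} - \frac{309}{8}\right)) = - (26594 - - \frac{217}{8}) = - (26594 + \frac{217}{8}) = \left(-1\right) \frac{212969}{8} = - \frac{212969}{8}$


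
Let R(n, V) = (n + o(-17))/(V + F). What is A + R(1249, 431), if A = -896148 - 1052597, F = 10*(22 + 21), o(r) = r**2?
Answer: -1677867907/861 ≈ -1.9487e+6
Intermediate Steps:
F = 430 (F = 10*43 = 430)
R(n, V) = (289 + n)/(430 + V) (R(n, V) = (n + (-17)**2)/(V + 430) = (n + 289)/(430 + V) = (289 + n)/(430 + V))
A = -1948745
A + R(1249, 431) = -1948745 + (289 + 1249)/(430 + 431) = -1948745 + 1538/861 = -1677867907/861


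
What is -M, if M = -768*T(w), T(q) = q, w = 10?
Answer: 7680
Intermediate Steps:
M = -7680 (M = -768*10 = -7680)
-M = -1*(-7680) = 7680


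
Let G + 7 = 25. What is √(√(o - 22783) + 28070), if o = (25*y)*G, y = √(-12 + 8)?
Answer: √(28070 + √(-22783 + 900*I)) ≈ 167.55 + 0.4505*I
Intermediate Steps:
y = 2*I (y = √(-4) = 2*I ≈ 2.0*I)
G = 18 (G = -7 + 25 = 18)
o = 900*I (o = (25*(2*I))*18 = (50*I)*18 = 900*I ≈ 900.0*I)
√(√(o - 22783) + 28070) = √(√(900*I - 22783) + 28070) = √(√(-22783 + 900*I) + 28070) = √(28070 + √(-22783 + 900*I))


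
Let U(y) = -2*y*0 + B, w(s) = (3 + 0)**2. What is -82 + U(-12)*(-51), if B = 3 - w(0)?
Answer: 224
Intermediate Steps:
w(s) = 9 (w(s) = 3**2 = 9)
B = -6 (B = 3 - 1*9 = 3 - 9 = -6)
U(y) = -6 (U(y) = -2*y*0 - 6 = 0 - 6 = -6)
-82 + U(-12)*(-51) = -82 - 6*(-51) = -82 + 306 = 224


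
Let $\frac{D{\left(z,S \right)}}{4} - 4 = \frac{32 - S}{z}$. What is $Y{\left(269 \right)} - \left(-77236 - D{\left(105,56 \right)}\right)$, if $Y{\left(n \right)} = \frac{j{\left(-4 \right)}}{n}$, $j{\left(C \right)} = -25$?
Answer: $\frac{727318097}{9415} \approx 77251.0$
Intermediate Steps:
$D{\left(z,S \right)} = 16 + \frac{4 \left(32 - S\right)}{z}$ ($D{\left(z,S \right)} = 16 + 4 \frac{32 - S}{z} = 16 + \frac{4 \left(32 - S\right)}{z}$)
$Y{\left(n \right)} = - \frac{25}{n}$
$Y{\left(269 \right)} - \left(-77236 - D{\left(105,56 \right)}\right) = - \frac{25}{269} - \left(-77236 - \frac{4 \left(32 - 56 + 4 \cdot 105\right)}{105}\right) = \left(-25\right) \frac{1}{269} - \left(-77236 - 4 \cdot \frac{1}{105} \left(32 - 56 + 420\right)\right) = - \frac{25}{269} - \left(-77236 - 4 \cdot \frac{1}{105} \cdot 396\right) = - \frac{25}{269} - \left(-77236 - \frac{528}{35}\right) = - \frac{25}{269} - - \frac{2703788}{35} = - \frac{25}{269} + \frac{2703788}{35} = \frac{727318097}{9415}$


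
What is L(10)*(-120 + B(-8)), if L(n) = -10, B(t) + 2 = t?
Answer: 1300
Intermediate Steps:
B(t) = -2 + t
L(10)*(-120 + B(-8)) = -10*(-120 + (-2 - 8)) = -10*(-120 - 10) = -10*(-130) = 1300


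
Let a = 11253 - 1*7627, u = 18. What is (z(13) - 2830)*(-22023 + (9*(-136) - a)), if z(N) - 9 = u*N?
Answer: 69520451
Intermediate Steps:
a = 3626 (a = 11253 - 7627 = 3626)
z(N) = 9 + 18*N
(z(13) - 2830)*(-22023 + (9*(-136) - a)) = ((9 + 18*13) - 2830)*(-22023 + (9*(-136) - 1*3626)) = ((9 + 234) - 2830)*(-22023 + (-1224 - 3626)) = (243 - 2830)*(-22023 - 4850) = -2587*(-26873) = 69520451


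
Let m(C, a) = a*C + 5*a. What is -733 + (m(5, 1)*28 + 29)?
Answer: -424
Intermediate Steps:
m(C, a) = 5*a + C*a (m(C, a) = C*a + 5*a = 5*a + C*a)
-733 + (m(5, 1)*28 + 29) = -733 + ((1*(5 + 5))*28 + 29) = -733 + ((1*10)*28 + 29) = -733 + (10*28 + 29) = -733 + (280 + 29) = -733 + 309 = -424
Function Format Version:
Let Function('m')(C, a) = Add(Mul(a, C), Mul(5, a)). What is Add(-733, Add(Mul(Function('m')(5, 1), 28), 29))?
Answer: -424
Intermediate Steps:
Function('m')(C, a) = Add(Mul(5, a), Mul(C, a)) (Function('m')(C, a) = Add(Mul(C, a), Mul(5, a)) = Add(Mul(5, a), Mul(C, a)))
Add(-733, Add(Mul(Function('m')(5, 1), 28), 29)) = Add(-733, Add(Mul(Mul(1, Add(5, 5)), 28), 29)) = Add(-733, Add(Mul(Mul(1, 10), 28), 29)) = Add(-733, Add(Mul(10, 28), 29)) = Add(-733, Add(280, 29)) = Add(-733, 309) = -424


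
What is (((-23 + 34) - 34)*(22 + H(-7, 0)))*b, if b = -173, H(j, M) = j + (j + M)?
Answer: 31832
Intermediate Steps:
H(j, M) = M + 2*j (H(j, M) = j + (M + j) = M + 2*j)
(((-23 + 34) - 34)*(22 + H(-7, 0)))*b = (((-23 + 34) - 34)*(22 + (0 + 2*(-7))))*(-173) = ((11 - 34)*(22 + (0 - 14)))*(-173) = -23*(22 - 14)*(-173) = -23*8*(-173) = -184*(-173) = 31832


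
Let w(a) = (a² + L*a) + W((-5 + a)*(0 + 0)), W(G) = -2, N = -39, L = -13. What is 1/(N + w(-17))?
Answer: 1/469 ≈ 0.0021322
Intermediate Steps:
w(a) = -2 + a² - 13*a (w(a) = (a² - 13*a) - 2 = -2 + a² - 13*a)
1/(N + w(-17)) = 1/(-39 + (-2 + (-17)² - 13*(-17))) = 1/(-39 + (-2 + 289 + 221)) = 1/(-39 + 508) = 1/469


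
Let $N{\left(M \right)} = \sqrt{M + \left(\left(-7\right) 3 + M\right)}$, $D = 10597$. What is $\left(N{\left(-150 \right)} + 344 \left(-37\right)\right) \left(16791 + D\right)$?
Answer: $-348594464 + 27388 i \sqrt{321} \approx -3.4859 \cdot 10^{8} + 4.907 \cdot 10^{5} i$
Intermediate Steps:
$N{\left(M \right)} = \sqrt{-21 + 2 M}$ ($N{\left(M \right)} = \sqrt{M + \left(-21 + M\right)} = \sqrt{-21 + 2 M}$)
$\left(N{\left(-150 \right)} + 344 \left(-37\right)\right) \left(16791 + D\right) = \left(\sqrt{-21 + 2 \left(-150\right)} + 344 \left(-37\right)\right) \left(16791 + 10597\right) = \left(\sqrt{-21 - 300} - 12728\right) 27388 = \left(\sqrt{-321} - 12728\right) 27388 = \left(i \sqrt{321} - 12728\right) 27388 = \left(-12728 + i \sqrt{321}\right) 27388 = -348594464 + 27388 i \sqrt{321}$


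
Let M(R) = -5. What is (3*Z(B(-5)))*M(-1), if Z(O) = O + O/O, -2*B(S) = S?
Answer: -105/2 ≈ -52.500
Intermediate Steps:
B(S) = -S/2
Z(O) = 1 + O (Z(O) = O + 1 = 1 + O)
(3*Z(B(-5)))*M(-1) = (3*(1 - ½*(-5)))*(-5) = (3*(1 + 5/2))*(-5) = (3*(7/2))*(-5) = (21/2)*(-5) = -105/2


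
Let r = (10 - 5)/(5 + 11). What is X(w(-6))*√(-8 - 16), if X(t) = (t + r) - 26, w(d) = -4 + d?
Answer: -571*I*√6/8 ≈ -174.83*I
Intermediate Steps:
r = 5/16 ≈ 0.31250
X(t) = -411/16 + t (X(t) = (t + 5/16) - 26 = (5/16 + t) - 26 = -411/16 + t)
X(w(-6))*√(-8 - 16) = (-411/16 + (-4 - 6))*√(-8 - 16) = (-411/16 - 10)*√(-24) = -571*I*√6/8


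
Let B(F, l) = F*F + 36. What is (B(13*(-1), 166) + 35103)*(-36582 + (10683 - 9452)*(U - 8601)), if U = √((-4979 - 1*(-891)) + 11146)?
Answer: -375126774204 + 43464148*√7058 ≈ -3.7148e+11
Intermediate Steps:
U = √7058 (U = √((-4979 + 891) + 11146) = √(-4088 + 11146) = √7058 ≈ 84.012)
B(F, l) = 36 + F² (B(F, l) = F² + 36 = 36 + F²)
(B(13*(-1), 166) + 35103)*(-36582 + (10683 - 9452)*(U - 8601)) = ((36 + (13*(-1))²) + 35103)*(-36582 + (10683 - 9452)*(√7058 - 8601)) = ((36 + (-13)²) + 35103)*(-36582 + 1231*(-8601 + √7058)) = ((36 + 169) + 35103)*(-36582 + (-10587831 + 1231*√7058)) = (205 + 35103)*(-10624413 + 1231*√7058) = 35308*(-10624413 + 1231*√7058) = -375126774204 + 43464148*√7058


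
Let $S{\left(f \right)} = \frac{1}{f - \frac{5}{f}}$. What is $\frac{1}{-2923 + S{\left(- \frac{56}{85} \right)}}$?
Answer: $- \frac{32989}{96422087} \approx -0.00034213$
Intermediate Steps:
$\frac{1}{-2923 + S{\left(- \frac{56}{85} \right)}} = \frac{1}{-2923 + \frac{\left(-56\right) \frac{1}{85}}{-5 + \left(- \frac{56}{85}\right)^{2}}} = \frac{1}{-2923 + \frac{\left(-56\right) \frac{1}{85}}{-5 + \left(\left(-56\right) \frac{1}{85}\right)^{2}}} = \frac{1}{-2923 - \frac{56}{85 \left(-5 + \left(- \frac{56}{85}\right)^{2}\right)}} = \frac{1}{-2923 - \frac{56}{85 \left(-5 + \frac{3136}{7225}\right)}} = \frac{1}{-2923 - \frac{56}{85 \left(- \frac{32989}{7225}\right)}} = \frac{1}{-2923 - - \frac{4760}{32989}} = \frac{1}{-2923 + \frac{4760}{32989}} = \frac{1}{- \frac{96422087}{32989}} = - \frac{32989}{96422087}$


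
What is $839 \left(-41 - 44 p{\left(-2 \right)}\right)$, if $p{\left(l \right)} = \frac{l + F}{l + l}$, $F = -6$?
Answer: $-108231$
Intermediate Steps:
$p{\left(l \right)} = \frac{-6 + l}{2 l}$ ($p{\left(l \right)} = \frac{l - 6}{l + l} = \frac{-6 + l}{2 l}$)
$839 \left(-41 - 44 p{\left(-2 \right)}\right) = 839 \left(-41 - 44 \frac{-6 - 2}{2 \left(-2\right)}\right) = 839 \left(-41 - 44 \cdot \frac{1}{2} \left(- \frac{1}{2}\right) \left(-8\right)\right) = 839 \left(-41 - 88\right) = 839 \left(-129\right) = -108231$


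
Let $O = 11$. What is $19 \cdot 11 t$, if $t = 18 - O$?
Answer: $1463$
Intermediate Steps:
$t = 7$ ($t = 18 - 11 = 7$)
$19 \cdot 11 t = 19 \cdot 11 \cdot 7 = 209 \cdot 7 = 1463$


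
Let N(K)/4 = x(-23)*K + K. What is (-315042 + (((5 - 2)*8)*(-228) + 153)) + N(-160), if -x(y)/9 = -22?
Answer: -447721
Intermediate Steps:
x(y) = 198 (x(y) = -9*(-22) = 198)
N(K) = 796*K (N(K) = 4*(198*K + K) = 4*(199*K) = 796*K)
(-315042 + (((5 - 2)*8)*(-228) + 153)) + N(-160) = (-315042 + (((5 - 2)*8)*(-228) + 153)) + 796*(-160) = (-315042 + ((3*8)*(-228) + 153)) - 127360 = (-315042 + (24*(-228) + 153)) - 127360 = (-315042 + (-5472 + 153)) - 127360 = (-315042 - 5319) - 127360 = -320361 - 127360 = -447721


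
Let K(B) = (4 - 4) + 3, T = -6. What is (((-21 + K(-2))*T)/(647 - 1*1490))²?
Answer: 1296/78961 ≈ 0.016413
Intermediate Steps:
K(B) = 3 (K(B) = 0 + 3 = 3)
(((-21 + K(-2))*T)/(647 - 1*1490))² = (((-21 + 3)*(-6))/(647 - 1*1490))² = ((-18*(-6))/(647 - 1490))² = (108/(-843))² = (108*(-1/843))² = (-36/281)² = 1296/78961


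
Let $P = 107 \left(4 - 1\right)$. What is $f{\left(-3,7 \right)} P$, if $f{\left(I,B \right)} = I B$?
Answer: $-6741$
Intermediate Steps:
$f{\left(I,B \right)} = B I$
$P = 321$ ($P = 107 \cdot 3 = 321$)
$f{\left(-3,7 \right)} P = 7 \left(-3\right) 321 = \left(-21\right) 321 = -6741$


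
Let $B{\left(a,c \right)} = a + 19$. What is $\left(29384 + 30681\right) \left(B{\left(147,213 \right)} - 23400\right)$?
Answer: $-1395550210$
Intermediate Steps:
$B{\left(a,c \right)} = 19 + a$
$\left(29384 + 30681\right) \left(B{\left(147,213 \right)} - 23400\right) = \left(29384 + 30681\right) \left(\left(19 + 147\right) - 23400\right) = 60065 \left(166 - 23400\right) = 60065 \left(-23234\right) = -1395550210$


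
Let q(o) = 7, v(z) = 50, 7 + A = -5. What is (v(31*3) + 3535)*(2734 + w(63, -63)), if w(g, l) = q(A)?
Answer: 9826485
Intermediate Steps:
A = -12 (A = -7 - 5 = -12)
w(g, l) = 7
(v(31*3) + 3535)*(2734 + w(63, -63)) = (50 + 3535)*(2734 + 7) = 3585*2741 = 9826485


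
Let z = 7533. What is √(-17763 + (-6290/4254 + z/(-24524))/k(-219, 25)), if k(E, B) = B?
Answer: I*√302075619145702292127/130406370 ≈ 133.28*I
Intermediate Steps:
√(-17763 + (-6290/4254 + z/(-24524))/k(-219, 25)) = √(-17763 + (-6290/4254 + 7533/(-24524))/25) = √(-17763 + (-6290*1/4254 + 7533*(-1/24524))*(1/25)) = √(-17763 + (-3145/2127 - 7533/24524)*(1/25)) = √(-17763 - 93150671/52162548*1/25) = √(-17763 - 93150671/1304063700) = √(-23164176653771/1304063700) = I*√302075619145702292127/130406370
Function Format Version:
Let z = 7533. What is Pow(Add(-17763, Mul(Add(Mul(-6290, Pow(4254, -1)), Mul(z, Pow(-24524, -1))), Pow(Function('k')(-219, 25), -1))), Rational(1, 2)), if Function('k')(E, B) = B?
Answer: Mul(Rational(1, 130406370), I, Pow(302075619145702292127, Rational(1, 2))) ≈ Mul(133.28, I)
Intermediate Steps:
Pow(Add(-17763, Mul(Add(Mul(-6290, Pow(4254, -1)), Mul(z, Pow(-24524, -1))), Pow(Function('k')(-219, 25), -1))), Rational(1, 2)) = Pow(Add(-17763, Mul(Add(Mul(-6290, Pow(4254, -1)), Mul(7533, Pow(-24524, -1))), Pow(25, -1))), Rational(1, 2)) = Pow(Add(-17763, Mul(Add(Mul(-6290, Rational(1, 4254)), Mul(7533, Rational(-1, 24524))), Rational(1, 25))), Rational(1, 2)) = Pow(Add(-17763, Mul(Add(Rational(-3145, 2127), Rational(-7533, 24524)), Rational(1, 25))), Rational(1, 2)) = Pow(Add(-17763, Mul(Rational(-93150671, 52162548), Rational(1, 25))), Rational(1, 2)) = Pow(Add(-17763, Rational(-93150671, 1304063700)), Rational(1, 2)) = Pow(Rational(-23164176653771, 1304063700), Rational(1, 2)) = Mul(Rational(1, 130406370), I, Pow(302075619145702292127, Rational(1, 2)))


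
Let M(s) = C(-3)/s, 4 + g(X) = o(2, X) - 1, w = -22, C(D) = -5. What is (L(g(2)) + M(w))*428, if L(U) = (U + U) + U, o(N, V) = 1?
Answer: -55426/11 ≈ -5038.7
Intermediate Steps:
g(X) = -4 (g(X) = -4 + (1 - 1) = -4 + 0 = -4)
M(s) = -5/s
L(U) = 3*U (L(U) = 2*U + U = 3*U)
(L(g(2)) + M(w))*428 = (3*(-4) - 5/(-22))*428 = (-12 - 5*(-1/22))*428 = (-12 + 5/22)*428 = -259/22*428 = -55426/11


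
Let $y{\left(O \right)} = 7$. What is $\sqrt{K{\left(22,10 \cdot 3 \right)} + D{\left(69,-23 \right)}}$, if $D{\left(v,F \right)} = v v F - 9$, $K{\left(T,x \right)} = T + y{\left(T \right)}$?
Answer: $i \sqrt{109483} \approx 330.88 i$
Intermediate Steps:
$K{\left(T,x \right)} = 7 + T$ ($K{\left(T,x \right)} = T + 7 = 7 + T$)
$D{\left(v,F \right)} = -9 + F v^{2}$ ($D{\left(v,F \right)} = v^{2} F - 9 = F v^{2} - 9 = -9 + F v^{2}$)
$\sqrt{K{\left(22,10 \cdot 3 \right)} + D{\left(69,-23 \right)}} = \sqrt{\left(7 + 22\right) - \left(9 + 23 \cdot 69^{2}\right)} = \sqrt{29 - 109512} = \sqrt{-109483} = i \sqrt{109483}$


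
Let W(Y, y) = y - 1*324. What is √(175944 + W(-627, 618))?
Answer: 3*√19582 ≈ 419.81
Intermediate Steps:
W(Y, y) = -324 + y (W(Y, y) = y - 324 = -324 + y)
√(175944 + W(-627, 618)) = √(175944 + (-324 + 618)) = √(175944 + 294) = √176238 = 3*√19582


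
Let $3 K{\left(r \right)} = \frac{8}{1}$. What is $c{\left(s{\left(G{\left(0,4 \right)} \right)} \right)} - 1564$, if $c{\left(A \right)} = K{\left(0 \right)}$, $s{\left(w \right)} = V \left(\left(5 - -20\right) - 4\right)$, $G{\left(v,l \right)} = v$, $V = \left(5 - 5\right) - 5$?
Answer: $- \frac{4684}{3} \approx -1561.3$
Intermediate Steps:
$K{\left(r \right)} = \frac{8}{3}$ ($K{\left(r \right)} = \frac{8 \cdot 1^{-1}}{3} = \frac{8 \cdot 1}{3} = \frac{1}{3} \cdot 8 = \frac{8}{3}$)
$V = -5$ ($V = 0 - 5 = -5$)
$s{\left(w \right)} = -105$ ($s{\left(w \right)} = - 5 \left(\left(5 - -20\right) - 4\right) = - 5 \left(\left(5 + 20\right) - 4\right) = - 5 \left(25 - 4\right) = \left(-5\right) 21 = -105$)
$c{\left(A \right)} = \frac{8}{3}$
$c{\left(s{\left(G{\left(0,4 \right)} \right)} \right)} - 1564 = \frac{8}{3} - 1564 = - \frac{4684}{3}$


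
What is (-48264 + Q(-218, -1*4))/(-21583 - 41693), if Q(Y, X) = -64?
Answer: 12082/15819 ≈ 0.76377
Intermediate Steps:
(-48264 + Q(-218, -1*4))/(-21583 - 41693) = (-48264 - 64)/(-21583 - 41693) = -48328/(-63276) = -48328*(-1/63276) = 12082/15819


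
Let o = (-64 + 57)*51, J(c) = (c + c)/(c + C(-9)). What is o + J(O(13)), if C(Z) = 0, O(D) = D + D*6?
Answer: -355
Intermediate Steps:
O(D) = 7*D (O(D) = D + 6*D = 7*D)
J(c) = 2 (J(c) = (c + c)/(c + 0) = (2*c)/c = 2)
o = -357 (o = -7*51 = -357)
o + J(O(13)) = -357 + 2 = -355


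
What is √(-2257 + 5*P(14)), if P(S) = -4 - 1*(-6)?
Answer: I*√2247 ≈ 47.403*I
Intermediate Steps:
P(S) = 2 (P(S) = -4 + 6 = 2)
√(-2257 + 5*P(14)) = √(-2257 + 5*2) = √(-2257 + 10) = √(-2247) = I*√2247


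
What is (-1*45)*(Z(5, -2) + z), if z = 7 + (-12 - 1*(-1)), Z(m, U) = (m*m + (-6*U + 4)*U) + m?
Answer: 270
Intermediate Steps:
Z(m, U) = m + m**2 + U*(4 - 6*U) (Z(m, U) = (m**2 + (4 - 6*U)*U) + m = (m**2 + U*(4 - 6*U)) + m = m + m**2 + U*(4 - 6*U))
z = -4 (z = 7 + (-12 + 1) = 7 - 11 = -4)
(-1*45)*(Z(5, -2) + z) = (-1*45)*((5 + 5**2 - 6*(-2)**2 + 4*(-2)) - 4) = -45*((5 + 25 - 6*4 - 8) - 4) = -45*((5 + 25 - 24 - 8) - 4) = -45*(-2 - 4) = -45*(-6) = 270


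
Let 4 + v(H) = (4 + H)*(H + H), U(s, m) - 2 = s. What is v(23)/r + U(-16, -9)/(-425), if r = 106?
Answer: 263817/22525 ≈ 11.712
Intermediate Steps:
U(s, m) = 2 + s
v(H) = -4 + 2*H*(4 + H) (v(H) = -4 + (4 + H)*(H + H) = -4 + (4 + H)*(2*H) = -4 + 2*H*(4 + H))
v(23)/r + U(-16, -9)/(-425) = (-4 + 2*23² + 8*23)/106 + (2 - 16)/(-425) = (-4 + 2*529 + 184)*(1/106) - 14*(-1/425) = (-4 + 1058 + 184)*(1/106) + 14/425 = 1238*(1/106) + 14/425 = 619/53 + 14/425 = 263817/22525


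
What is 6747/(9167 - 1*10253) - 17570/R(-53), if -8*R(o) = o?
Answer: -51001917/19186 ≈ -2658.3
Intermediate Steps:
R(o) = -o/8
6747/(9167 - 1*10253) - 17570/R(-53) = 6747/(9167 - 1*10253) - 17570/((-⅛*(-53))) = 6747/(9167 - 10253) - 17570/53/8 = 6747/(-1086) - 17570*8/53 = 6747*(-1/1086) - 140560/53 = -2249/362 - 140560/53 = -51001917/19186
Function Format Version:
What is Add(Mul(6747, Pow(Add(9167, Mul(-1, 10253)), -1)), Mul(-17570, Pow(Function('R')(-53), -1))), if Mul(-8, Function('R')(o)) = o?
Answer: Rational(-51001917, 19186) ≈ -2658.3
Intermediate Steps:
Function('R')(o) = Mul(Rational(-1, 8), o)
Add(Mul(6747, Pow(Add(9167, Mul(-1, 10253)), -1)), Mul(-17570, Pow(Function('R')(-53), -1))) = Add(Mul(6747, Pow(Add(9167, Mul(-1, 10253)), -1)), Mul(-17570, Pow(Mul(Rational(-1, 8), -53), -1))) = Add(Mul(6747, Pow(Add(9167, -10253), -1)), Mul(-17570, Pow(Rational(53, 8), -1))) = Add(Mul(6747, Pow(-1086, -1)), Mul(-17570, Rational(8, 53))) = Add(Mul(6747, Rational(-1, 1086)), Rational(-140560, 53)) = Add(Rational(-2249, 362), Rational(-140560, 53)) = Rational(-51001917, 19186)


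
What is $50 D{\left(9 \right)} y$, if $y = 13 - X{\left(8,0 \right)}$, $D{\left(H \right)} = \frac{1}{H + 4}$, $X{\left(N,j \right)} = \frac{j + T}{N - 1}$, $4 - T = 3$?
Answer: $\frac{4500}{91} \approx 49.451$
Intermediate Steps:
$T = 1$ ($T = 4 - 3 = 1$)
$X{\left(N,j \right)} = \frac{1 + j}{-1 + N}$ ($X{\left(N,j \right)} = \frac{j + 1}{N - 1} = \frac{1 + j}{-1 + N}$)
$D{\left(H \right)} = \frac{1}{4 + H}$
$y = \frac{90}{7}$ ($y = 13 - \frac{1 + 0}{-1 + 8} = 13 - \frac{1}{7} \cdot 1 = 13 - \frac{1}{7} = \frac{90}{7} \approx 12.857$)
$50 D{\left(9 \right)} y = \frac{50}{4 + 9} \cdot \frac{90}{7} = \frac{50}{13} \cdot \frac{90}{7} = \frac{4500}{91}$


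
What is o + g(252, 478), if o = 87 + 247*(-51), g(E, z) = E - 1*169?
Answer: -12427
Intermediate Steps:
g(E, z) = -169 + E (g(E, z) = E - 169 = -169 + E)
o = -12510 (o = 87 - 12597 = -12510)
o + g(252, 478) = -12510 + (-169 + 252) = -12510 + 83 = -12427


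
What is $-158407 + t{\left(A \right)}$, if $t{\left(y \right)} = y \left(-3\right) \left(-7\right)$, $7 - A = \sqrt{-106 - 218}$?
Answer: $-158260 - 378 i \approx -1.5826 \cdot 10^{5} - 378.0 i$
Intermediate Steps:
$A = 7 - 18 i$ ($A = 7 - \sqrt{-106 - 218} = 7 - \sqrt{-324} = 7 - 18 i \approx 7.0 - 18.0 i$)
$t{\left(y \right)} = 21 y$ ($t{\left(y \right)} = - 3 y \left(-7\right) = 21 y$)
$-158407 + t{\left(A \right)} = -158407 + 21 \left(7 - 18 i\right) = -158407 + \left(147 - 378 i\right) = -158260 - 378 i$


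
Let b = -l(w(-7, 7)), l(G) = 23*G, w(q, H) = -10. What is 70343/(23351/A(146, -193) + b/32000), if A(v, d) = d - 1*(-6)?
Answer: -42093251200/74718899 ≈ -563.35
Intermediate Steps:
b = 230 (b = -23*(-10) = -1*(-230) = 230)
A(v, d) = 6 + d (A(v, d) = d + 6 = 6 + d)
70343/(23351/A(146, -193) + b/32000) = 70343/(23351/(6 - 193) + 230/32000) = 70343/(23351/(-187) + 230*(1/32000)) = 70343/(23351*(-1/187) + 23/3200) = 70343/(-23351/187 + 23/3200) = 70343/(-74718899/598400) = 70343*(-598400/74718899) = -42093251200/74718899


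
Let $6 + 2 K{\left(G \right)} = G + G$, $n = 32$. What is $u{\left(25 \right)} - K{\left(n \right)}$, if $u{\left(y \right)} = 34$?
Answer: $5$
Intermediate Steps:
$K{\left(G \right)} = -3 + G$ ($K{\left(G \right)} = -3 + \frac{G + G}{2} = -3 + \frac{2 G}{2} = -3 + G$)
$u{\left(25 \right)} - K{\left(n \right)} = 34 - \left(-3 + 32\right) = 34 - 29 = 5$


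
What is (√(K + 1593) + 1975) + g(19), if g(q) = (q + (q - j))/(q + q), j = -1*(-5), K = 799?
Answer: 75083/38 + 2*√598 ≈ 2024.8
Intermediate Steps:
j = 5
g(q) = (-5 + 2*q)/(2*q) (g(q) = (q + (q - 1*5))/(q + q) = (q + (q - 5))/((2*q)) = (q + (-5 + q))*(1/(2*q)) = (-5 + 2*q)*(1/(2*q)) = (-5 + 2*q)/(2*q))
(√(K + 1593) + 1975) + g(19) = (√(799 + 1593) + 1975) + (-5/2 + 19)/19 = (√2392 + 1975) + (1/19)*(33/2) = (2*√598 + 1975) + 33/38 = (1975 + 2*√598) + 33/38 = 75083/38 + 2*√598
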